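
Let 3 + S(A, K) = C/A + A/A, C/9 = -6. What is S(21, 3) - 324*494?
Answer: -1120424/7 ≈ -1.6006e+5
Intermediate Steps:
C = -54 (C = 9*(-6) = -54)
S(A, K) = -2 - 54/A (S(A, K) = -3 + (-54/A + A/A) = -3 + (-54/A + 1) = -3 + (1 - 54/A) = -2 - 54/A)
S(21, 3) - 324*494 = (-2 - 54/21) - 324*494 = (-2 - 54*1/21) - 160056 = (-2 - 18/7) - 160056 = -32/7 - 160056 = -1120424/7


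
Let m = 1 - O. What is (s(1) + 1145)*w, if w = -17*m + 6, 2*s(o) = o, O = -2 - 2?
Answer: -180989/2 ≈ -90495.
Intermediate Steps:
O = -4
m = 5 (m = 1 - 1*(-4) = 1 + 4 = 5)
s(o) = o/2
w = -79 (w = -17*5 + 6 = -85 + 6 = -79)
(s(1) + 1145)*w = ((1/2)*1 + 1145)*(-79) = (1/2 + 1145)*(-79) = (2291/2)*(-79) = -180989/2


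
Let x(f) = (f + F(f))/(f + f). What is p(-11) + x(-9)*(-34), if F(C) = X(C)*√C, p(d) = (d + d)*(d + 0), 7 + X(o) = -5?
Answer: 225 - 68*I ≈ 225.0 - 68.0*I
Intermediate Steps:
X(o) = -12 (X(o) = -7 - 5 = -12)
p(d) = 2*d² (p(d) = (2*d)*d = 2*d²)
F(C) = -12*√C
x(f) = (f - 12*√f)/(2*f) (x(f) = (f - 12*√f)/(f + f) = (f - 12*√f)/((2*f)) = (f - 12*√f)*(1/(2*f)) = (f - 12*√f)/(2*f))
p(-11) + x(-9)*(-34) = 2*(-11)² + (½ - (-2)*I)*(-34) = 2*121 + (½ - (-2)*I)*(-34) = 242 + (½ + 2*I)*(-34) = 242 + (-17 - 68*I) = 225 - 68*I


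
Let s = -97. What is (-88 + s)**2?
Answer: 34225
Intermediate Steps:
(-88 + s)**2 = (-88 - 97)**2 = (-185)**2 = 34225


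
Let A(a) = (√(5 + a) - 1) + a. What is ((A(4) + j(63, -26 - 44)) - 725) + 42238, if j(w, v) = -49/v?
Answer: 415197/10 ≈ 41520.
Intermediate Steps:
A(a) = -1 + a + √(5 + a) (A(a) = (-1 + √(5 + a)) + a = -1 + a + √(5 + a))
((A(4) + j(63, -26 - 44)) - 725) + 42238 = (((-1 + 4 + √(5 + 4)) - 49/(-26 - 44)) - 725) + 42238 = (((-1 + 4 + √9) - 49/(-70)) - 725) + 42238 = (((-1 + 4 + 3) - 49*(-1/70)) - 725) + 42238 = ((6 + 7/10) - 725) + 42238 = (67/10 - 725) + 42238 = -7183/10 + 42238 = 415197/10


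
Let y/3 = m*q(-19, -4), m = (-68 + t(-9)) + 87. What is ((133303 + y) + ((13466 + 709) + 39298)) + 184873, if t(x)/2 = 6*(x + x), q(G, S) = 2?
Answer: 370467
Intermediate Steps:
t(x) = 24*x (t(x) = 2*(6*(x + x)) = 2*(6*(2*x)) = 2*(12*x) = 24*x)
m = -197 (m = (-68 + 24*(-9)) + 87 = (-68 - 216) + 87 = -284 + 87 = -197)
y = -1182 (y = 3*(-197*2) = 3*(-394) = -1182)
((133303 + y) + ((13466 + 709) + 39298)) + 184873 = ((133303 - 1182) + ((13466 + 709) + 39298)) + 184873 = (132121 + (14175 + 39298)) + 184873 = (132121 + 53473) + 184873 = 185594 + 184873 = 370467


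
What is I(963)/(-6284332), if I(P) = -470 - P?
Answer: 1433/6284332 ≈ 0.00022803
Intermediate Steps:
I(963)/(-6284332) = (-470 - 1*963)/(-6284332) = (-470 - 963)*(-1/6284332) = -1433*(-1/6284332) = 1433/6284332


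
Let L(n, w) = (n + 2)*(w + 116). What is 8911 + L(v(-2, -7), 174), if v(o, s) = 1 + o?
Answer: 9201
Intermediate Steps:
L(n, w) = (2 + n)*(116 + w)
8911 + L(v(-2, -7), 174) = 8911 + (232 + 2*174 + 116*(1 - 2) + (1 - 2)*174) = 8911 + (232 + 348 + 116*(-1) - 1*174) = 8911 + (232 + 348 - 116 - 174) = 8911 + 290 = 9201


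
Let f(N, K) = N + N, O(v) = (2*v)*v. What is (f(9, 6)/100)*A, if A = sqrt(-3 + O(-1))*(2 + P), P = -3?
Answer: -9*I/50 ≈ -0.18*I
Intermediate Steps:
O(v) = 2*v**2
f(N, K) = 2*N
A = -I (A = sqrt(-3 + 2*(-1)**2)*(2 - 3) = sqrt(-3 + 2*1)*(-1) = sqrt(-3 + 2)*(-1) = sqrt(-1)*(-1) = I*(-1) = -I ≈ -1.0*I)
(f(9, 6)/100)*A = ((2*9)/100)*(-I) = (18*(1/100))*(-I) = 9*(-I)/50 = -9*I/50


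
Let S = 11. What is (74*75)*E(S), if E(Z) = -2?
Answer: -11100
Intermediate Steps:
(74*75)*E(S) = (74*75)*(-2) = 5550*(-2) = -11100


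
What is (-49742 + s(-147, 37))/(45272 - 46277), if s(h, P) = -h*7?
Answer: 48713/1005 ≈ 48.471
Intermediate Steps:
s(h, P) = -7*h
(-49742 + s(-147, 37))/(45272 - 46277) = (-49742 - 7*(-147))/(45272 - 46277) = (-49742 + 1029)/(-1005) = -48713*(-1/1005) = 48713/1005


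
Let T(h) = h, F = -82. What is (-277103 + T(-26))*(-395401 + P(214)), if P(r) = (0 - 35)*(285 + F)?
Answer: 111546085274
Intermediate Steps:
P(r) = -7105 (P(r) = (0 - 35)*(285 - 82) = -35*203 = -7105)
(-277103 + T(-26))*(-395401 + P(214)) = (-277103 - 26)*(-395401 - 7105) = -277129*(-402506) = 111546085274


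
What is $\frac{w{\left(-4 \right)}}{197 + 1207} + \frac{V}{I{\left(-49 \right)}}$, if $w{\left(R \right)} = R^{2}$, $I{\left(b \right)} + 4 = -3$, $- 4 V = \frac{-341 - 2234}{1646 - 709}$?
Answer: $- \frac{798881}{9208836} \approx -0.086752$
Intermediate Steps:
$V = \frac{2575}{3748}$ ($V = - \frac{\left(-341 - 2234\right) \frac{1}{1646 - 709}}{4} = - \frac{\left(-2575\right) \frac{1}{937}}{4} = \left(- \frac{1}{4}\right) \left(- \frac{2575}{937}\right) = \frac{2575}{3748} \approx 0.68703$)
$I{\left(b \right)} = -7$ ($I{\left(b \right)} = -4 - 3 = -7$)
$\frac{w{\left(-4 \right)}}{197 + 1207} + \frac{V}{I{\left(-49 \right)}} = \frac{\left(-4\right)^{2}}{197 + 1207} + \frac{2575}{3748 \left(-7\right)} = \frac{16}{1404} + \frac{2575}{3748} \left(- \frac{1}{7}\right) = 16 \cdot \frac{1}{1404} - \frac{2575}{26236} = \frac{4}{351} - \frac{2575}{26236} = - \frac{798881}{9208836}$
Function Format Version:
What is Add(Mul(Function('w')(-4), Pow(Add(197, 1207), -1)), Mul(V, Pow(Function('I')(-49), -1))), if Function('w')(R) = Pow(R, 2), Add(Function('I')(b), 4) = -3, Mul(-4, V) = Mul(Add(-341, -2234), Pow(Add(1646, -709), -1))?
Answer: Rational(-798881, 9208836) ≈ -0.086752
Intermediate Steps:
V = Rational(2575, 3748) (V = Mul(Rational(-1, 4), Mul(Add(-341, -2234), Pow(Add(1646, -709), -1))) = Mul(Rational(-1, 4), Mul(-2575, Pow(937, -1))) = Mul(Rational(-1, 4), Mul(-2575, Rational(1, 937))) = Mul(Rational(-1, 4), Rational(-2575, 937)) = Rational(2575, 3748) ≈ 0.68703)
Function('I')(b) = -7 (Function('I')(b) = Add(-4, -3) = -7)
Add(Mul(Function('w')(-4), Pow(Add(197, 1207), -1)), Mul(V, Pow(Function('I')(-49), -1))) = Add(Mul(Pow(-4, 2), Pow(Add(197, 1207), -1)), Mul(Rational(2575, 3748), Pow(-7, -1))) = Add(Mul(16, Pow(1404, -1)), Mul(Rational(2575, 3748), Rational(-1, 7))) = Add(Mul(16, Rational(1, 1404)), Rational(-2575, 26236)) = Add(Rational(4, 351), Rational(-2575, 26236)) = Rational(-798881, 9208836)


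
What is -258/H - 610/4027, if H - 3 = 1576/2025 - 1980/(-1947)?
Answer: -124479937340/2307104543 ≈ -53.955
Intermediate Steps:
H = 572909/119475 (H = 3 + (1576/2025 - 1980/(-1947)) = 3 + (1576*(1/2025) - 1980*(-1/1947)) = 3 + (1576/2025 + 60/59) = 3 + 214484/119475 = 572909/119475 ≈ 4.7952)
-258/H - 610/4027 = -258/572909/119475 - 610/4027 = -258*119475/572909 - 610*1/4027 = -30824550/572909 - 610/4027 = -124479937340/2307104543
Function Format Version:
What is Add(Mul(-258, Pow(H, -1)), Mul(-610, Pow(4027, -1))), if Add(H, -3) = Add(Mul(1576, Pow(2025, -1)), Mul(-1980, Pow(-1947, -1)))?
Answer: Rational(-124479937340, 2307104543) ≈ -53.955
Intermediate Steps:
H = Rational(572909, 119475) (H = Add(3, Add(Mul(1576, Pow(2025, -1)), Mul(-1980, Pow(-1947, -1)))) = Add(3, Add(Mul(1576, Rational(1, 2025)), Mul(-1980, Rational(-1, 1947)))) = Add(3, Add(Rational(1576, 2025), Rational(60, 59))) = Add(3, Rational(214484, 119475)) = Rational(572909, 119475) ≈ 4.7952)
Add(Mul(-258, Pow(H, -1)), Mul(-610, Pow(4027, -1))) = Add(Mul(-258, Pow(Rational(572909, 119475), -1)), Mul(-610, Pow(4027, -1))) = Add(Mul(-258, Rational(119475, 572909)), Mul(-610, Rational(1, 4027))) = Add(Rational(-30824550, 572909), Rational(-610, 4027)) = Rational(-124479937340, 2307104543)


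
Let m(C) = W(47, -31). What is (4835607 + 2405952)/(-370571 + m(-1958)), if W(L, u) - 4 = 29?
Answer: -7241559/370538 ≈ -19.543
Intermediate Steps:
W(L, u) = 33 (W(L, u) = 4 + 29 = 33)
m(C) = 33
(4835607 + 2405952)/(-370571 + m(-1958)) = (4835607 + 2405952)/(-370571 + 33) = 7241559/(-370538) = 7241559*(-1/370538) = -7241559/370538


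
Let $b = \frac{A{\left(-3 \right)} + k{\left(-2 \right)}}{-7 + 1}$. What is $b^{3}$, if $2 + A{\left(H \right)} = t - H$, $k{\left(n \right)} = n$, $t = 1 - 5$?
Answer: $\frac{125}{216} \approx 0.5787$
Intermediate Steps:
$t = -4$ ($t = 1 - 5 = -4$)
$A{\left(H \right)} = -6 - H$ ($A{\left(H \right)} = -2 - \left(4 + H\right) = -6 - H$)
$b = \frac{5}{6}$ ($b = \frac{\left(-6 - -3\right) - 2}{-7 + 1} = \frac{\left(-6 + 3\right) - 2}{-6} = \left(-3 - 2\right) \left(- \frac{1}{6}\right) = \left(-5\right) \left(- \frac{1}{6}\right) = \frac{5}{6} \approx 0.83333$)
$b^{3} = \left(\frac{5}{6}\right)^{3} = \frac{125}{216}$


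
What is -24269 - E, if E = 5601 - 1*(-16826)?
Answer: -46696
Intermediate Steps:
E = 22427 (E = 5601 + 16826 = 22427)
-24269 - E = -24269 - 1*22427 = -24269 - 22427 = -46696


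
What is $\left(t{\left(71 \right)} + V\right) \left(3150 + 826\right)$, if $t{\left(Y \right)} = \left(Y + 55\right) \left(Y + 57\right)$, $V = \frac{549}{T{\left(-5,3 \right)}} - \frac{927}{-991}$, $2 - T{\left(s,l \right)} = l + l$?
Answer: $\frac{63010694754}{991} \approx 6.3583 \cdot 10^{7}$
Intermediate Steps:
$T{\left(s,l \right)} = 2 - 2 l$ ($T{\left(s,l \right)} = 2 - \left(l + l\right) = 2 - 2 l$)
$V = - \frac{540351}{3964}$ ($V = \frac{549}{2 - 6} - \frac{927}{-991} = \frac{549}{2 - 6} - - \frac{927}{991} = \frac{549}{-4} + \frac{927}{991} = 549 \left(- \frac{1}{4}\right) + \frac{927}{991} = - \frac{549}{4} + \frac{927}{991} = - \frac{540351}{3964} \approx -136.31$)
$t{\left(Y \right)} = \left(55 + Y\right) \left(57 + Y\right)$
$\left(t{\left(71 \right)} + V\right) \left(3150 + 826\right) = \left(\left(3135 + 71^{2} + 112 \cdot 71\right) - \frac{540351}{3964}\right) \left(3150 + 826\right) = \left(\left(3135 + 5041 + 7952\right) - \frac{540351}{3964}\right) 3976 = \left(16128 - \frac{540351}{3964}\right) 3976 = \frac{63391041}{3964} \cdot 3976 = \frac{63010694754}{991}$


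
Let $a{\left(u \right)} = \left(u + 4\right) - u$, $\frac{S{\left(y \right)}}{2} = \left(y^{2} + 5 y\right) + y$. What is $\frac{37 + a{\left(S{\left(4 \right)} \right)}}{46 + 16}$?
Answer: $\frac{41}{62} \approx 0.66129$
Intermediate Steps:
$S{\left(y \right)} = 2 y^{2} + 12 y$ ($S{\left(y \right)} = 2 \left(\left(y^{2} + 5 y\right) + y\right) = 2 \left(y^{2} + 6 y\right) = 2 y^{2} + 12 y$)
$a{\left(u \right)} = 4$ ($a{\left(u \right)} = \left(4 + u\right) - u = 4$)
$\frac{37 + a{\left(S{\left(4 \right)} \right)}}{46 + 16} = \frac{37 + 4}{46 + 16} = \frac{41}{62}$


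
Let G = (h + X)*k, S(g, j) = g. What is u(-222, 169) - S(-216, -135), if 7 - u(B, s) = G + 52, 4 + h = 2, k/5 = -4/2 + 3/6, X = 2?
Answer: 171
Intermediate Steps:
k = -15/2 (k = 5*(-4/2 + 3/6) = 5*(-4*½ + 3*(⅙)) = 5*(-2 + ½) = 5*(-3/2) = -15/2 ≈ -7.5000)
h = -2 (h = -4 + 2 = -2)
G = 0 (G = (-2 + 2)*(-15/2) = 0*(-15/2) = 0)
u(B, s) = -45 (u(B, s) = 7 - (0 + 52) = 7 - 1*52 = 7 - 52 = -45)
u(-222, 169) - S(-216, -135) = -45 - 1*(-216) = -45 + 216 = 171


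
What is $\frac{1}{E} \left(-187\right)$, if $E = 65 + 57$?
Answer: $- \frac{187}{122} \approx -1.5328$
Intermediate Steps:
$E = 122$
$\frac{1}{E} \left(-187\right) = \frac{1}{122} \left(-187\right) = - \frac{187}{122}$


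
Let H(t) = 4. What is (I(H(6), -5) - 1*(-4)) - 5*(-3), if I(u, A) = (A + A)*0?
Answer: 19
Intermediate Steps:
I(u, A) = 0 (I(u, A) = (2*A)*0 = 0)
(I(H(6), -5) - 1*(-4)) - 5*(-3) = (0 - 1*(-4)) - 5*(-3) = (0 + 4) + 15 = 4 + 15 = 19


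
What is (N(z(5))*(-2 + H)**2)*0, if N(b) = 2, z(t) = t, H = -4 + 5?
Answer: 0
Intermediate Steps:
H = 1
(N(z(5))*(-2 + H)**2)*0 = (2*(-2 + 1)**2)*0 = (2*(-1)**2)*0 = (2*1)*0 = 2*0 = 0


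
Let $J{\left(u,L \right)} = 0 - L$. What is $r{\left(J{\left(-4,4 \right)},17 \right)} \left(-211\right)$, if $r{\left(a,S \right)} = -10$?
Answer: $2110$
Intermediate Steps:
$J{\left(u,L \right)} = - L$
$r{\left(J{\left(-4,4 \right)},17 \right)} \left(-211\right) = \left(-10\right) \left(-211\right) = 2110$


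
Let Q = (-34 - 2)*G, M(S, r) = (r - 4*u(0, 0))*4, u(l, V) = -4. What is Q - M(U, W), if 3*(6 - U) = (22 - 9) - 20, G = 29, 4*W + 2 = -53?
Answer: -1053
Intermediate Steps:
W = -55/4 (W = -½ + (¼)*(-53) = -½ - 53/4 = -55/4 ≈ -13.750)
U = 25/3 (U = 6 - ((22 - 9) - 20)/3 = 6 - (13 - 20)/3 = 6 - ⅓*(-7) = 6 + 7/3 = 25/3 ≈ 8.3333)
M(S, r) = 64 + 4*r (M(S, r) = (r - 4*(-4))*4 = (r + 16)*4 = (16 + r)*4 = 64 + 4*r)
Q = -1044 (Q = (-34 - 2)*29 = -36*29 = -1044)
Q - M(U, W) = -1044 - (64 + 4*(-55/4)) = -1044 - (64 - 55) = -1044 - 1*9 = -1044 - 9 = -1053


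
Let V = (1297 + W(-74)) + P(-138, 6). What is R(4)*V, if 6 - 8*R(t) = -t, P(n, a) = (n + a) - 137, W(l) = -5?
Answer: 5115/4 ≈ 1278.8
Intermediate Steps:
P(n, a) = -137 + a + n (P(n, a) = (a + n) - 137 = -137 + a + n)
R(t) = ¾ + t/8 (R(t) = ¾ - (-1)*t/8 = ¾ + t/8)
V = 1023 (V = (1297 - 5) + (-137 + 6 - 138) = 1292 - 269 = 1023)
R(4)*V = (¾ + (⅛)*4)*1023 = (¾ + ½)*1023 = (5/4)*1023 = 5115/4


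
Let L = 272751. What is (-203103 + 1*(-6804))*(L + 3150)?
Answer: -57913551207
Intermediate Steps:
(-203103 + 1*(-6804))*(L + 3150) = (-203103 + 1*(-6804))*(272751 + 3150) = (-203103 - 6804)*275901 = -209907*275901 = -57913551207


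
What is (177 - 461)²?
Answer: 80656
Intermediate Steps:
(177 - 461)² = (-284)² = 80656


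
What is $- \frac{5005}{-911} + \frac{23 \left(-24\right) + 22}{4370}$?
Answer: $\frac{2138902}{398107} \approx 5.3727$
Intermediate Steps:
$- \frac{5005}{-911} + \frac{23 \left(-24\right) + 22}{4370} = \left(-5005\right) \left(- \frac{1}{911}\right) + \left(-552 + 22\right) \frac{1}{4370} = \frac{5005}{911} - \frac{53}{437} = \frac{2138902}{398107}$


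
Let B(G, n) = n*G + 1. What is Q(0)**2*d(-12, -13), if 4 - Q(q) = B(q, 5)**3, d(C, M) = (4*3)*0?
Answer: 0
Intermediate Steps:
B(G, n) = 1 + G*n (B(G, n) = G*n + 1 = 1 + G*n)
d(C, M) = 0 (d(C, M) = 12*0 = 0)
Q(q) = 4 - (1 + 5*q)**3 (Q(q) = 4 - (1 + q*5)**3 = 4 - (1 + 5*q)**3)
Q(0)**2*d(-12, -13) = (4 - (1 + 5*0)**3)**2*0 = (4 - (1 + 0)**3)**2*0 = (4 - 1*1**3)**2*0 = (4 - 1*1)**2*0 = (4 - 1)**2*0 = 3**2*0 = 9*0 = 0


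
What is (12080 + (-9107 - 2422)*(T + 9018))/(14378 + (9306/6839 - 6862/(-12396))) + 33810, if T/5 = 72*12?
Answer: 14090794316926446/609537561313 ≈ 23117.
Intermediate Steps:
T = 4320 (T = 5*(72*12) = 5*864 = 4320)
(12080 + (-9107 - 2422)*(T + 9018))/(14378 + (9306/6839 - 6862/(-12396))) + 33810 = (12080 + (-9107 - 2422)*(4320 + 9018))/(14378 + (9306/6839 - 6862/(-12396))) + 33810 = (12080 - 11529*13338)/(14378 + (9306*(1/6839) - 6862*(-1/12396))) + 33810 = (12080 - 153773802)/(14378 + (9306/6839 + 3431/6198)) + 33810 = -153761722/(14378 + 81143197/42388122) + 33810 = -153761722/609537561313/42388122 + 33810 = -153761722*42388122/609537561313 + 33810 = -6517670631066084/609537561313 + 33810 = 14090794316926446/609537561313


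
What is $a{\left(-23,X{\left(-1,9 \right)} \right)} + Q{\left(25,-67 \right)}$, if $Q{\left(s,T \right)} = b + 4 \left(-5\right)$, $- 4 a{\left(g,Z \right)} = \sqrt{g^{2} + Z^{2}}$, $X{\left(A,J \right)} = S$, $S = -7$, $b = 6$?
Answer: $-14 - \frac{17 \sqrt{2}}{4} \approx -20.01$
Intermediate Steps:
$X{\left(A,J \right)} = -7$
$a{\left(g,Z \right)} = - \frac{\sqrt{Z^{2} + g^{2}}}{4}$ ($a{\left(g,Z \right)} = - \frac{\sqrt{g^{2} + Z^{2}}}{4} = - \frac{\sqrt{Z^{2} + g^{2}}}{4}$)
$Q{\left(s,T \right)} = -14$ ($Q{\left(s,T \right)} = 6 + 4 \left(-5\right) = 6 - 20 = -14$)
$a{\left(-23,X{\left(-1,9 \right)} \right)} + Q{\left(25,-67 \right)} = - \frac{\sqrt{\left(-7\right)^{2} + \left(-23\right)^{2}}}{4} - 14 = - \frac{\sqrt{49 + 529}}{4} - 14 = - \frac{\sqrt{578}}{4} - 14 = - \frac{17 \sqrt{2}}{4} - 14 = -14 - \frac{17 \sqrt{2}}{4}$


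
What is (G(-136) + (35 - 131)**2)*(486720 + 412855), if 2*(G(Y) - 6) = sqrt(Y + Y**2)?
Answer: 8295880650 + 2698725*sqrt(510) ≈ 8.3568e+9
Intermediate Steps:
G(Y) = 6 + sqrt(Y + Y**2)/2
(G(-136) + (35 - 131)**2)*(486720 + 412855) = ((6 + sqrt(-136*(1 - 136))/2) + (35 - 131)**2)*(486720 + 412855) = ((6 + sqrt(-136*(-135))/2) + (-96)**2)*899575 = ((6 + sqrt(18360)/2) + 9216)*899575 = ((6 + (6*sqrt(510))/2) + 9216)*899575 = ((6 + 3*sqrt(510)) + 9216)*899575 = (9222 + 3*sqrt(510))*899575 = 8295880650 + 2698725*sqrt(510)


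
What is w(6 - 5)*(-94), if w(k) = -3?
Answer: 282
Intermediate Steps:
w(6 - 5)*(-94) = -3*(-94) = 282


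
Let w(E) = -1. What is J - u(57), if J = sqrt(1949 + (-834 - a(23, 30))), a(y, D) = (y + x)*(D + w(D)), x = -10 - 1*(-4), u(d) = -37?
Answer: 37 + sqrt(622) ≈ 61.940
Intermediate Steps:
x = -6 (x = -10 + 4 = -6)
a(y, D) = (-1 + D)*(-6 + y) (a(y, D) = (y - 6)*(D - 1) = (-6 + y)*(-1 + D) = (-1 + D)*(-6 + y))
J = sqrt(622) (J = sqrt(1949 + (-834 - (6 - 1*23 - 6*30 + 30*23))) = sqrt(1949 + (-834 - (6 - 23 - 180 + 690))) = sqrt(1949 + (-834 - 1*493)) = sqrt(1949 + (-834 - 493)) = sqrt(1949 - 1327) = sqrt(622) ≈ 24.940)
J - u(57) = sqrt(622) - 1*(-37) = sqrt(622) + 37 = 37 + sqrt(622)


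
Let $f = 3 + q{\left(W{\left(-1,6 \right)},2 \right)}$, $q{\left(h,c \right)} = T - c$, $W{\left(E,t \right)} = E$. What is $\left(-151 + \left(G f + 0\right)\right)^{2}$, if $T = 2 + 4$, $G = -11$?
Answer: $51984$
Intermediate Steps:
$T = 6$
$q{\left(h,c \right)} = 6 - c$
$f = 7$ ($f = 3 + \left(6 - 2\right) = 3 + 4 = 7$)
$\left(-151 + \left(G f + 0\right)\right)^{2} = \left(-151 + \left(\left(-11\right) 7 + 0\right)\right)^{2} = \left(-151 + \left(-77 + 0\right)\right)^{2} = \left(-151 - 77\right)^{2} = \left(-228\right)^{2} = 51984$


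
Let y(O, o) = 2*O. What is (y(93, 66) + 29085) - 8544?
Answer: 20727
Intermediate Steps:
(y(93, 66) + 29085) - 8544 = (2*93 + 29085) - 8544 = (186 + 29085) - 8544 = 29271 - 8544 = 20727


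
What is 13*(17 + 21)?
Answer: 494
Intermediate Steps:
13*(17 + 21) = 13*38 = 494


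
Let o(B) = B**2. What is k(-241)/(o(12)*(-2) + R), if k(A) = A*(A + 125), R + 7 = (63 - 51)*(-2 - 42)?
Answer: -27956/823 ≈ -33.968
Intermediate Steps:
R = -535 (R = -7 + (63 - 51)*(-2 - 42) = -7 + 12*(-44) = -7 - 528 = -535)
k(A) = A*(125 + A)
k(-241)/(o(12)*(-2) + R) = (-241*(125 - 241))/(12**2*(-2) - 535) = (-241*(-116))/(144*(-2) - 535) = 27956/(-288 - 535) = 27956/(-823) = 27956*(-1/823) = -27956/823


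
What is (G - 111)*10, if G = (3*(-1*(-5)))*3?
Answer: -660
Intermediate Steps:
G = 45 (G = (3*5)*3 = 15*3 = 45)
(G - 111)*10 = (45 - 111)*10 = -66*10 = -660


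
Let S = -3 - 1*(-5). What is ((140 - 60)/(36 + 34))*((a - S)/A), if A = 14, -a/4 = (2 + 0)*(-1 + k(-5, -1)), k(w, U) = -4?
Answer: 152/49 ≈ 3.1020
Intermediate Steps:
S = 2 (S = -3 + 5 = 2)
a = 40 (a = -4*(2 + 0)*(-1 - 4) = -8*(-5) = -4*(-10) = 40)
((140 - 60)/(36 + 34))*((a - S)/A) = ((140 - 60)/(36 + 34))*((40 - 1*2)/14) = (80/70)*((40 - 2)*(1/14)) = (80*(1/70))*(38*(1/14)) = (8/7)*(19/7) = 152/49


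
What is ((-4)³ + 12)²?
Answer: 2704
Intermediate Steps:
((-4)³ + 12)² = (-64 + 12)² = (-52)² = 2704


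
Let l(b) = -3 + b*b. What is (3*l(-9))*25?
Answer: 5850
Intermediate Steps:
l(b) = -3 + b²
(3*l(-9))*25 = (3*(-3 + (-9)²))*25 = (3*(-3 + 81))*25 = (3*78)*25 = 234*25 = 5850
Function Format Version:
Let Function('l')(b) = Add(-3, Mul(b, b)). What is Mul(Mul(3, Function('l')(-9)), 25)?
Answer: 5850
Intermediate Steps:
Function('l')(b) = Add(-3, Pow(b, 2))
Mul(Mul(3, Function('l')(-9)), 25) = Mul(Mul(3, Add(-3, Pow(-9, 2))), 25) = Mul(Mul(3, Add(-3, 81)), 25) = Mul(Mul(3, 78), 25) = Mul(234, 25) = 5850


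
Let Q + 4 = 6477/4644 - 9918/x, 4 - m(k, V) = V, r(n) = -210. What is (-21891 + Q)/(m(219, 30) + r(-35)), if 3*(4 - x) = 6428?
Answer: 27175066003/292993056 ≈ 92.750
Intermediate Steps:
x = -6416/3 (x = 4 - 1/3*6428 = 4 - 6428/3 = -6416/3 ≈ -2138.7)
m(k, V) = 4 - V
Q = 2522933/1241496 (Q = -4 + (6477/4644 - 9918/(-6416/3)) = -4 + (6477*(1/4644) - 9918*(-3/6416)) = -4 + (2159/1548 + 14877/3208) = -4 + 7488917/1241496 = 2522933/1241496 ≈ 2.0322)
(-21891 + Q)/(m(219, 30) + r(-35)) = (-21891 + 2522933/1241496)/((4 - 1*30) - 210) = -27175066003/(1241496*((4 - 30) - 210)) = -27175066003/(1241496*(-26 - 210)) = -27175066003/1241496/(-236) = -27175066003/1241496*(-1/236) = 27175066003/292993056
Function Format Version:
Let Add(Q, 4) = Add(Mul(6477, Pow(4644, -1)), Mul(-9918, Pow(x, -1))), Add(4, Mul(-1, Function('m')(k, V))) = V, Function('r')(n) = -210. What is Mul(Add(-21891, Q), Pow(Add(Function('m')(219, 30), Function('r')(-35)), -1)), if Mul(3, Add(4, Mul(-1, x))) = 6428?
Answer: Rational(27175066003, 292993056) ≈ 92.750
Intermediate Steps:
x = Rational(-6416, 3) (x = Add(4, Mul(Rational(-1, 3), 6428)) = Add(4, Rational(-6428, 3)) = Rational(-6416, 3) ≈ -2138.7)
Function('m')(k, V) = Add(4, Mul(-1, V))
Q = Rational(2522933, 1241496) (Q = Add(-4, Add(Mul(6477, Pow(4644, -1)), Mul(-9918, Pow(Rational(-6416, 3), -1)))) = Add(-4, Add(Mul(6477, Rational(1, 4644)), Mul(-9918, Rational(-3, 6416)))) = Add(-4, Add(Rational(2159, 1548), Rational(14877, 3208))) = Add(-4, Rational(7488917, 1241496)) = Rational(2522933, 1241496) ≈ 2.0322)
Mul(Add(-21891, Q), Pow(Add(Function('m')(219, 30), Function('r')(-35)), -1)) = Mul(Add(-21891, Rational(2522933, 1241496)), Pow(Add(Add(4, Mul(-1, 30)), -210), -1)) = Mul(Rational(-27175066003, 1241496), Pow(Add(Add(4, -30), -210), -1)) = Mul(Rational(-27175066003, 1241496), Pow(Add(-26, -210), -1)) = Mul(Rational(-27175066003, 1241496), Pow(-236, -1)) = Mul(Rational(-27175066003, 1241496), Rational(-1, 236)) = Rational(27175066003, 292993056)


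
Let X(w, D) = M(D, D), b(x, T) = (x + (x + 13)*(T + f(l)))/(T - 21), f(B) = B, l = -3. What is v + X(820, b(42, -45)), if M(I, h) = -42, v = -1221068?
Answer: -1221110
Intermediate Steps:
b(x, T) = (x + (-3 + T)*(13 + x))/(-21 + T) (b(x, T) = (x + (x + 13)*(T - 3))/(T - 21) = (x + (13 + x)*(-3 + T))/(-21 + T) = (x + (-3 + T)*(13 + x))/(-21 + T))
X(w, D) = -42
v + X(820, b(42, -45)) = -1221068 - 42 = -1221110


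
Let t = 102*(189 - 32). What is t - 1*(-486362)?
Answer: 502376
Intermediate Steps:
t = 16014 (t = 102*157 = 16014)
t - 1*(-486362) = 16014 - 1*(-486362) = 16014 + 486362 = 502376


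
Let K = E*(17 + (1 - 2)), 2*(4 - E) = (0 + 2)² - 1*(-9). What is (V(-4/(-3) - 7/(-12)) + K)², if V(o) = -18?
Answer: 3364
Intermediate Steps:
E = -5/2 (E = 4 - ((0 + 2)² - 1*(-9))/2 = 4 - (2² + 9)/2 = 4 - (4 + 9)/2 = 4 - ½*13 = 4 - 13/2 = -5/2 ≈ -2.5000)
K = -40 (K = -5*(17 + (1 - 2))/2 = -5*(17 - 1)/2 = -5/2*16 = -40)
(V(-4/(-3) - 7/(-12)) + K)² = (-18 - 40)² = (-58)² = 3364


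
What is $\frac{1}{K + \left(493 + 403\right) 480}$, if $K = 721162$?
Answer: $\frac{1}{1151242} \approx 8.6863 \cdot 10^{-7}$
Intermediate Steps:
$\frac{1}{K + \left(493 + 403\right) 480} = \frac{1}{721162 + \left(493 + 403\right) 480} = \frac{1}{721162 + 896 \cdot 480} = \frac{1}{721162 + 430080} = \frac{1}{1151242}$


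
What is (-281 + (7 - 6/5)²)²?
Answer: 38241856/625 ≈ 61187.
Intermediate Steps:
(-281 + (7 - 6/5)²)² = (-281 + (29/5)²)² = (-281 + 841/25)² = (-6184/25)² = 38241856/625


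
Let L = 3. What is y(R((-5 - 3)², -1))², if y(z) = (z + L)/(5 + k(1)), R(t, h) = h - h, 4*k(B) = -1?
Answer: 144/361 ≈ 0.39889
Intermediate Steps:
k(B) = -¼ (k(B) = (¼)*(-1) = -¼)
R(t, h) = 0
y(z) = 12/19 + 4*z/19 (y(z) = (z + 3)/(5 - ¼) = (3 + z)/(19/4) = (3 + z)*(4/19) = 12/19 + 4*z/19)
y(R((-5 - 3)², -1))² = (12/19 + (4/19)*0)² = (12/19 + 0)² = (12/19)² = 144/361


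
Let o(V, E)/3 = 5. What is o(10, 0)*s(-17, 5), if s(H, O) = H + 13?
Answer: -60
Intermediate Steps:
o(V, E) = 15 (o(V, E) = 3*5 = 15)
s(H, O) = 13 + H
o(10, 0)*s(-17, 5) = 15*(13 - 17) = 15*(-4) = -60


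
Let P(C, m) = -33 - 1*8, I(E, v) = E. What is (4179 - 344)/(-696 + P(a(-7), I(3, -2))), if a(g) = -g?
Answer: -3835/737 ≈ -5.2035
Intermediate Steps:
P(C, m) = -41 (P(C, m) = -33 - 8 = -41)
(4179 - 344)/(-696 + P(a(-7), I(3, -2))) = (4179 - 344)/(-696 - 41) = 3835/(-737) = 3835*(-1/737) = -3835/737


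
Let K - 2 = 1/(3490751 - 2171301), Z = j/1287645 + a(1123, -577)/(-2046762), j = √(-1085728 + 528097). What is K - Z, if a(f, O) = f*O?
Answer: 1136559238153/675150030225 - I*√61959/429215 ≈ 1.6834 - 0.00057993*I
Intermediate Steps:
a(f, O) = O*f
j = 3*I*√61959 (j = √(-557631) = 3*I*√61959 ≈ 746.75*I)
Z = 647971/2046762 + I*√61959/429215 (Z = (3*I*√61959)/1287645 - 577*1123/(-2046762) = (3*I*√61959)*(1/1287645) - 647971*(-1/2046762) = I*√61959/429215 + 647971/2046762 = 647971/2046762 + I*√61959/429215 ≈ 0.31658 + 0.00057993*I)
K = 2638901/1319450 (K = 2 + 1/(3490751 - 2171301) = 2 + 1/1319450 = 2638901/1319450 ≈ 2.0000)
K - Z = 2638901/1319450 - (647971/2046762 + I*√61959/429215) = 2638901/1319450 + (-647971/2046762 - I*√61959/429215) = 1136559238153/675150030225 - I*√61959/429215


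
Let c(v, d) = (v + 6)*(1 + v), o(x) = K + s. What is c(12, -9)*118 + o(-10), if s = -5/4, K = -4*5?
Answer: 110363/4 ≈ 27591.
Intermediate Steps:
K = -20
s = -5/4 (s = -5*¼ = -5/4 ≈ -1.2500)
o(x) = -85/4 (o(x) = -20 - 5/4 = -85/4)
c(v, d) = (1 + v)*(6 + v) (c(v, d) = (6 + v)*(1 + v) = (1 + v)*(6 + v))
c(12, -9)*118 + o(-10) = (6 + 12² + 7*12)*118 - 85/4 = (6 + 144 + 84)*118 - 85/4 = 234*118 - 85/4 = 27612 - 85/4 = 110363/4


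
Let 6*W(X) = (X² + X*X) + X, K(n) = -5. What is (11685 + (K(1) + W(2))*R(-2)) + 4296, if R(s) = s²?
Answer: 47903/3 ≈ 15968.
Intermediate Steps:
W(X) = X²/3 + X/6 (W(X) = ((X² + X*X) + X)/6 = ((X² + X²) + X)/6 = (2*X² + X)/6 = (X + 2*X²)/6 = X²/3 + X/6)
(11685 + (K(1) + W(2))*R(-2)) + 4296 = (11685 + (-5 + (⅙)*2*(1 + 2*2))*(-2)²) + 4296 = (11685 + (-5 + (⅙)*2*(1 + 4))*4) + 4296 = (11685 + (-5 + (⅙)*2*5)*4) + 4296 = (11685 + (-5 + 5/3)*4) + 4296 = (11685 - 10/3*4) + 4296 = (11685 - 40/3) + 4296 = 35015/3 + 4296 = 47903/3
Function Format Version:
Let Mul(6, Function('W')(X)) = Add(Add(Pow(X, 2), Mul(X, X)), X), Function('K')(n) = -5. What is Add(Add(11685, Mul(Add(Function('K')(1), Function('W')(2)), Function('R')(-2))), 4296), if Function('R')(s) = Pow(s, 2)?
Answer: Rational(47903, 3) ≈ 15968.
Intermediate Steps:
Function('W')(X) = Add(Mul(Rational(1, 3), Pow(X, 2)), Mul(Rational(1, 6), X)) (Function('W')(X) = Mul(Rational(1, 6), Add(Add(Pow(X, 2), Mul(X, X)), X)) = Mul(Rational(1, 6), Add(Add(Pow(X, 2), Pow(X, 2)), X)) = Mul(Rational(1, 6), Add(Mul(2, Pow(X, 2)), X)) = Mul(Rational(1, 6), Add(X, Mul(2, Pow(X, 2)))) = Add(Mul(Rational(1, 3), Pow(X, 2)), Mul(Rational(1, 6), X)))
Add(Add(11685, Mul(Add(Function('K')(1), Function('W')(2)), Function('R')(-2))), 4296) = Add(Add(11685, Mul(Add(-5, Mul(Rational(1, 6), 2, Add(1, Mul(2, 2)))), Pow(-2, 2))), 4296) = Add(Add(11685, Mul(Add(-5, Mul(Rational(1, 6), 2, Add(1, 4))), 4)), 4296) = Add(Add(11685, Mul(Add(-5, Mul(Rational(1, 6), 2, 5)), 4)), 4296) = Add(Add(11685, Mul(Add(-5, Rational(5, 3)), 4)), 4296) = Add(Add(11685, Mul(Rational(-10, 3), 4)), 4296) = Add(Add(11685, Rational(-40, 3)), 4296) = Add(Rational(35015, 3), 4296) = Rational(47903, 3)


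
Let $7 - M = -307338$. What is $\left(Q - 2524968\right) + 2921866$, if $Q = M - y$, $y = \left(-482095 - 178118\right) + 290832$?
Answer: $1073624$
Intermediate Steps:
$M = 307345$ ($M = 7 - -307338 = 7 + 307338 = 307345$)
$y = -369381$ ($y = -660213 + 290832 = -369381$)
$Q = 676726$ ($Q = 307345 - -369381 = 307345 + 369381 = 676726$)
$\left(Q - 2524968\right) + 2921866 = \left(676726 - 2524968\right) + 2921866 = -1848242 + 2921866 = 1073624$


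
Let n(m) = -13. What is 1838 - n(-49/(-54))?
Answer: 1851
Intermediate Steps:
1838 - n(-49/(-54)) = 1838 - 1*(-13) = 1838 + 13 = 1851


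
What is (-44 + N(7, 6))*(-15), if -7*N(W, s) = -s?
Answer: 4530/7 ≈ 647.14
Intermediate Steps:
N(W, s) = s/7 (N(W, s) = -(-1)*s/7 = s/7)
(-44 + N(7, 6))*(-15) = (-44 + (⅐)*6)*(-15) = (-44 + 6/7)*(-15) = -302/7*(-15) = 4530/7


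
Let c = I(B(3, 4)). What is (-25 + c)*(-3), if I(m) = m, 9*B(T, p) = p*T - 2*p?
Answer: 221/3 ≈ 73.667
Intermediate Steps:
B(T, p) = -2*p/9 + T*p/9 (B(T, p) = (p*T - 2*p)/9 = (T*p - 2*p)/9 = (-2*p + T*p)/9 = -2*p/9 + T*p/9)
c = 4/9 (c = (1/9)*4*(-2 + 3) = (1/9)*4*1 = 4/9 ≈ 0.44444)
(-25 + c)*(-3) = (-25 + 4/9)*(-3) = -221/9*(-3) = 221/3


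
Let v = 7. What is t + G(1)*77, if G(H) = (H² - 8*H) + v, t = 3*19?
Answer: 57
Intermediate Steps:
t = 57
G(H) = 7 + H² - 8*H (G(H) = (H² - 8*H) + 7 = 7 + H² - 8*H)
t + G(1)*77 = 57 + (7 + 1² - 8*1)*77 = 57 + (7 + 1 - 8)*77 = 57 + 0*77 = 57 + 0 = 57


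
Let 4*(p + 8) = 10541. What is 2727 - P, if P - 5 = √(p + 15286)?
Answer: 2722 - √71653/2 ≈ 2588.2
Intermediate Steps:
p = 10509/4 (p = -8 + (¼)*10541 = -8 + 10541/4 = 10509/4 ≈ 2627.3)
P = 5 + √71653/2 (P = 5 + √(10509/4 + 15286) = 5 + √(71653/4) = 5 + √71653/2 ≈ 138.84)
2727 - P = 2727 - (5 + √71653/2) = 2727 + (-5 - √71653/2) = 2722 - √71653/2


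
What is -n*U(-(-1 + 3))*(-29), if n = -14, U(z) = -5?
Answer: 2030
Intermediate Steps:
-n*U(-(-1 + 3))*(-29) = -(-14*(-5))*(-29) = -70*(-29) = -1*(-2030) = 2030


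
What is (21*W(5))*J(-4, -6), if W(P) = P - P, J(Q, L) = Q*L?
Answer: 0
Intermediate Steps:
J(Q, L) = L*Q
W(P) = 0
(21*W(5))*J(-4, -6) = (21*0)*(-6*(-4)) = 0*24 = 0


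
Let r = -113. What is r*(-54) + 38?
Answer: 6140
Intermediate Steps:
r*(-54) + 38 = -113*(-54) + 38 = 6102 + 38 = 6140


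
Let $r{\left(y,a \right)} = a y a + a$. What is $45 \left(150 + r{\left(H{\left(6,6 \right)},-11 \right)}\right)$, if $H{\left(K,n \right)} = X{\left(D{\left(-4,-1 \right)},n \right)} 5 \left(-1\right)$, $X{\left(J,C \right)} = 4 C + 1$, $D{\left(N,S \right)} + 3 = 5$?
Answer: $-674370$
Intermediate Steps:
$D{\left(N,S \right)} = 2$ ($D{\left(N,S \right)} = -3 + 5 = 2$)
$X{\left(J,C \right)} = 1 + 4 C$
$H{\left(K,n \right)} = -5 - 20 n$ ($H{\left(K,n \right)} = \left(1 + 4 n\right) 5 \left(-1\right) = \left(5 + 20 n\right) \left(-1\right) = -5 - 20 n$)
$r{\left(y,a \right)} = a + y a^{2}$ ($r{\left(y,a \right)} = y a^{2} + a = a + y a^{2}$)
$45 \left(150 + r{\left(H{\left(6,6 \right)},-11 \right)}\right) = 45 \left(150 - 11 \left(1 - 11 \left(-5 - 120\right)\right)\right) = 45 \left(150 - 11 \left(1 - -1375\right)\right) = 45 \left(150 - 11 \left(1 + 1375\right)\right) = 45 \left(150 - 15136\right) = 45 \left(-14986\right) = -674370$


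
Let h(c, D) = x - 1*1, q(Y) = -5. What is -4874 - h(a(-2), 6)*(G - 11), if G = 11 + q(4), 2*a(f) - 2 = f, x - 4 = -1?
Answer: -4864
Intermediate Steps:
x = 3 (x = 4 - 1 = 3)
a(f) = 1 + f/2
G = 6 (G = 11 - 5 = 6)
h(c, D) = 2 (h(c, D) = 3 - 1*1 = 3 - 1 = 2)
-4874 - h(a(-2), 6)*(G - 11) = -4874 - 2*(6 - 11) = -4874 - 2*(-5) = -4874 - 1*(-10) = -4874 + 10 = -4864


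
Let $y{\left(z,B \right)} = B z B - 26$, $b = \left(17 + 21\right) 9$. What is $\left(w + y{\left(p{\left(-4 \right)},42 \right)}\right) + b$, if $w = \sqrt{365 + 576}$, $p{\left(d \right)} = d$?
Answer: $-6740 + \sqrt{941} \approx -6709.3$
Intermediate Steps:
$b = 342$ ($b = 38 \cdot 9 = 342$)
$w = \sqrt{941} \approx 30.676$
$y{\left(z,B \right)} = -26 + z B^{2}$ ($y{\left(z,B \right)} = z B^{2} - 26 = -26 + z B^{2}$)
$\left(w + y{\left(p{\left(-4 \right)},42 \right)}\right) + b = \left(\sqrt{941} - \left(26 + 4 \cdot 42^{2}\right)\right) + 342 = \left(\sqrt{941} - 7082\right) + 342 = \left(-7082 + \sqrt{941}\right) + 342 = -6740 + \sqrt{941}$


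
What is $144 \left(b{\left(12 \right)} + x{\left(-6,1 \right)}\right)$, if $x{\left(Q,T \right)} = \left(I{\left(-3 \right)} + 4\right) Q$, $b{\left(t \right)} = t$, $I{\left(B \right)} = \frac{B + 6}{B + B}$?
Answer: $-1296$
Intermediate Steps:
$I{\left(B \right)} = \frac{6 + B}{2 B}$
$x{\left(Q,T \right)} = \frac{7 Q}{2}$ ($x{\left(Q,T \right)} = \left(\frac{6 - 3}{2 \left(-3\right)} + 4\right) Q = \left(\frac{1}{2} \left(- \frac{1}{3}\right) 3 + 4\right) Q = \left(- \frac{1}{2} + 4\right) Q = \frac{7 Q}{2}$)
$144 \left(b{\left(12 \right)} + x{\left(-6,1 \right)}\right) = 144 \left(12 + \frac{7}{2} \left(-6\right)\right) = 144 \left(12 - 21\right) = 144 \left(-9\right) = -1296$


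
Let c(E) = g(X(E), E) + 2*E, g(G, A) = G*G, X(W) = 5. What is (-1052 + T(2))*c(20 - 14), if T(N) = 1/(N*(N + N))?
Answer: -311355/8 ≈ -38919.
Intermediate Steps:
g(G, A) = G²
T(N) = 1/(2*N²) (T(N) = 1/(N*(2*N)) = 1/(2*N²))
c(E) = 25 + 2*E (c(E) = 5² + 2*E = 25 + 2*E)
(-1052 + T(2))*c(20 - 14) = (-1052 + (½)/2²)*(25 + 2*(20 - 14)) = (-1052 + (½)*(¼))*(25 + 2*6) = (-1052 + ⅛)*(25 + 12) = -8415/8*37 = -311355/8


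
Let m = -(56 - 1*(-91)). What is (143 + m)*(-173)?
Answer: 692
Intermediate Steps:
m = -147 (m = -(56 + 91) = -1*147 = -147)
(143 + m)*(-173) = (143 - 147)*(-173) = -4*(-173) = 692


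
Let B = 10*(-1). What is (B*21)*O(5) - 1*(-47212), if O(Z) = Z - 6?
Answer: 47422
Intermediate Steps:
O(Z) = -6 + Z
B = -10
(B*21)*O(5) - 1*(-47212) = (-10*21)*(-6 + 5) - 1*(-47212) = -210*(-1) + 47212 = 210 + 47212 = 47422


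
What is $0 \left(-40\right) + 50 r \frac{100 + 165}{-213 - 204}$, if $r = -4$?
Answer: $\frac{53000}{417} \approx 127.1$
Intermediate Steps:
$0 \left(-40\right) + 50 r \frac{100 + 165}{-213 - 204} = 0 \left(-40\right) + 50 \left(-4\right) \frac{100 + 165}{-213 - 204} = 0 - 200 \frac{265}{-417} = 0 - 200 \cdot 265 \left(- \frac{1}{417}\right) = 0 - - \frac{53000}{417} = 0 + \frac{53000}{417} = \frac{53000}{417}$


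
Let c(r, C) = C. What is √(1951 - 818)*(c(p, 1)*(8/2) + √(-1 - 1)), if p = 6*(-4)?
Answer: √1133*(4 + I*√2) ≈ 134.64 + 47.603*I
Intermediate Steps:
p = -24
√(1951 - 818)*(c(p, 1)*(8/2) + √(-1 - 1)) = √(1951 - 818)*(1*(8/2) + √(-1 - 1)) = √1133*(1*(8*(½)) + √(-2)) = √1133*(1*4 + I*√2) = √1133*(4 + I*√2)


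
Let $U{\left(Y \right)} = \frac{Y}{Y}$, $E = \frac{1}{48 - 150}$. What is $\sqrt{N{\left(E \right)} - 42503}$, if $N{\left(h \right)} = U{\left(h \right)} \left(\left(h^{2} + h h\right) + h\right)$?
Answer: $\frac{2 i \sqrt{27637582}}{51} \approx 206.16 i$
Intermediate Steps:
$E = - \frac{1}{102}$ ($E = \frac{1}{-102} = - \frac{1}{102} \approx -0.0098039$)
$U{\left(Y \right)} = 1$
$N{\left(h \right)} = h + 2 h^{2}$ ($N{\left(h \right)} = 1 \left(\left(h^{2} + h h\right) + h\right) = 1 \left(\left(h^{2} + h^{2}\right) + h\right) = 1 \left(2 h^{2} + h\right) = 1 \left(h + 2 h^{2}\right) = h + 2 h^{2}$)
$\sqrt{N{\left(E \right)} - 42503} = \sqrt{- \frac{1 + 2 \left(- \frac{1}{102}\right)}{102} - 42503} = \sqrt{- \frac{1 - \frac{1}{51}}{102} - 42503} = \sqrt{\left(- \frac{1}{102}\right) \frac{50}{51} - 42503} = \sqrt{- \frac{25}{2601} - 42503} = \sqrt{- \frac{110550328}{2601}} = \frac{2 i \sqrt{27637582}}{51}$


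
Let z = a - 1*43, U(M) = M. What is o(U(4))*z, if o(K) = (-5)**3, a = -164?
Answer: 25875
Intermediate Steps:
o(K) = -125
z = -207 (z = -164 - 1*43 = -164 - 43 = -207)
o(U(4))*z = -125*(-207) = 25875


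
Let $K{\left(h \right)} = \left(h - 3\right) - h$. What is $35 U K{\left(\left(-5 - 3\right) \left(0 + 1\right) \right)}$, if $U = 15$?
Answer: $-1575$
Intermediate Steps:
$K{\left(h \right)} = -3$ ($K{\left(h \right)} = \left(-3 + h\right) - h = -3$)
$35 U K{\left(\left(-5 - 3\right) \left(0 + 1\right) \right)} = 35 \cdot 15 \left(-3\right) = 525 \left(-3\right) = -1575$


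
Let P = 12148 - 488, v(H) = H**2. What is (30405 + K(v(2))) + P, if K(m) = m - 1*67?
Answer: 42002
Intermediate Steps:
P = 11660
K(m) = -67 + m (K(m) = m - 67 = -67 + m)
(30405 + K(v(2))) + P = (30405 + (-67 + 2**2)) + 11660 = (30405 + (-67 + 4)) + 11660 = (30405 - 63) + 11660 = 30342 + 11660 = 42002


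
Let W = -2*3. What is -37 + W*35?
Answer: -247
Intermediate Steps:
W = -6
-37 + W*35 = -37 - 6*35 = -37 - 210 = -247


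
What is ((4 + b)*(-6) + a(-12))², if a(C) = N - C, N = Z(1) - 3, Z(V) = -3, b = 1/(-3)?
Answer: 256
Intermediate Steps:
b = -⅓ ≈ -0.33333
N = -6 (N = -3 - 3 = -6)
a(C) = -6 - C
((4 + b)*(-6) + a(-12))² = ((4 - ⅓)*(-6) + (-6 - 1*(-12)))² = ((11/3)*(-6) + (-6 + 12))² = (-22 + 6)² = (-16)² = 256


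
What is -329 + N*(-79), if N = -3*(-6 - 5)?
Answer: -2936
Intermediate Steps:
N = 33 (N = -3*(-11) = 33)
-329 + N*(-79) = -329 + 33*(-79) = -329 - 2607 = -2936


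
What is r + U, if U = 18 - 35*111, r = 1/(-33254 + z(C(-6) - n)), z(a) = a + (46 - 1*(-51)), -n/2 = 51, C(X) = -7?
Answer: -127850755/33062 ≈ -3867.0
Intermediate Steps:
n = -102 (n = -2*51 = -102)
z(a) = 97 + a (z(a) = a + (46 + 51) = a + 97 = 97 + a)
r = -1/33062 (r = 1/(-33254 + (97 + (-7 - 1*(-102)))) = 1/(-33254 + (97 + (-7 + 102))) = 1/(-33254 + (97 + 95)) = 1/(-33254 + 192) = 1/(-33062) = -1/33062 ≈ -3.0246e-5)
U = -3867 (U = 18 - 3885 = -3867)
r + U = -1/33062 - 3867 = -127850755/33062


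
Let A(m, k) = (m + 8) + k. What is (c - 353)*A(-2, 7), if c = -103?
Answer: -5928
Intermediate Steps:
A(m, k) = 8 + k + m (A(m, k) = (8 + m) + k = 8 + k + m)
(c - 353)*A(-2, 7) = (-103 - 353)*(8 + 7 - 2) = -456*13 = -5928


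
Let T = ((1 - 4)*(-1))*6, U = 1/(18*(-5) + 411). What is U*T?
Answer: 6/107 ≈ 0.056075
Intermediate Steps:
U = 1/321 (U = 1/(-90 + 411) = 1/321 ≈ 0.0031153)
T = 18 (T = -3*(-1)*6 = 3*6 = 18)
U*T = (1/321)*18 = 6/107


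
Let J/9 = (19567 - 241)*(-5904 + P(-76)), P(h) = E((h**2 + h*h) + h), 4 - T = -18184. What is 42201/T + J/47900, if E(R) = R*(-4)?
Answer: -40973296782609/217801300 ≈ -1.8812e+5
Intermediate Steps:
T = 18188 (T = 4 - 1*(-18184) = 4 + 18184 = 18188)
E(R) = -4*R
P(h) = -8*h**2 - 4*h (P(h) = -4*((h**2 + h*h) + h) = -4*((h**2 + h**2) + h) = -4*(2*h**2 + h) = -4*(h + 2*h**2) = -8*h**2 - 4*h)
J = -9011172672 (J = 9*((19567 - 241)*(-5904 - 4*(-76)*(1 + 2*(-76)))) = 9*(19326*(-5904 - 4*(-76)*(1 - 152))) = 9*(19326*(-5904 - 4*(-76)*(-151))) = 9*(19326*(-5904 - 45904)) = 9*(19326*(-51808)) = 9*(-1001241408) = -9011172672)
42201/T + J/47900 = 42201/18188 - 9011172672/47900 = 42201*(1/18188) - 9011172672*1/47900 = 42201/18188 - 2252793168/11975 = -40973296782609/217801300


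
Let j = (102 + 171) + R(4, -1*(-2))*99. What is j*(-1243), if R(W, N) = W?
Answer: -831567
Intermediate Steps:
j = 669 (j = (102 + 171) + 4*99 = 273 + 396 = 669)
j*(-1243) = 669*(-1243) = -831567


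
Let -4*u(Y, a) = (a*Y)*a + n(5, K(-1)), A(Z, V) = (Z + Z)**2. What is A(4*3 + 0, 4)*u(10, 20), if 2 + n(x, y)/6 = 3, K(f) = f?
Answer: -576864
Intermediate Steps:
n(x, y) = 6 (n(x, y) = -12 + 6*3 = -12 + 18 = 6)
A(Z, V) = 4*Z**2 (A(Z, V) = (2*Z)**2 = 4*Z**2)
u(Y, a) = -3/2 - Y*a**2/4 (u(Y, a) = -((a*Y)*a + 6)/4 = -((Y*a)*a + 6)/4 = -(Y*a**2 + 6)/4 = -(6 + Y*a**2)/4 = -3/2 - Y*a**2/4)
A(4*3 + 0, 4)*u(10, 20) = (4*(4*3 + 0)**2)*(-3/2 - 1/4*10*20**2) = (4*(12 + 0)**2)*(-3/2 - 1/4*10*400) = (4*12**2)*(-3/2 - 1000) = (4*144)*(-2003/2) = 576*(-2003/2) = -576864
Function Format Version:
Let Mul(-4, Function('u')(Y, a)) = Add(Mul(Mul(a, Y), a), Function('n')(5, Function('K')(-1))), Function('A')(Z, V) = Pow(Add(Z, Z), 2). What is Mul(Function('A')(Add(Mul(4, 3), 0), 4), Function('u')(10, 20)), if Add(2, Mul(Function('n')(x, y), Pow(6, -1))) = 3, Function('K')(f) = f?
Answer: -576864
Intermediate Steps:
Function('n')(x, y) = 6 (Function('n')(x, y) = Add(-12, Mul(6, 3)) = Add(-12, 18) = 6)
Function('A')(Z, V) = Mul(4, Pow(Z, 2)) (Function('A')(Z, V) = Pow(Mul(2, Z), 2) = Mul(4, Pow(Z, 2)))
Function('u')(Y, a) = Add(Rational(-3, 2), Mul(Rational(-1, 4), Y, Pow(a, 2))) (Function('u')(Y, a) = Mul(Rational(-1, 4), Add(Mul(Mul(a, Y), a), 6)) = Mul(Rational(-1, 4), Add(Mul(Mul(Y, a), a), 6)) = Mul(Rational(-1, 4), Add(Mul(Y, Pow(a, 2)), 6)) = Mul(Rational(-1, 4), Add(6, Mul(Y, Pow(a, 2)))) = Add(Rational(-3, 2), Mul(Rational(-1, 4), Y, Pow(a, 2))))
Mul(Function('A')(Add(Mul(4, 3), 0), 4), Function('u')(10, 20)) = Mul(Mul(4, Pow(Add(Mul(4, 3), 0), 2)), Add(Rational(-3, 2), Mul(Rational(-1, 4), 10, Pow(20, 2)))) = Mul(Mul(4, Pow(Add(12, 0), 2)), Add(Rational(-3, 2), Mul(Rational(-1, 4), 10, 400))) = Mul(Mul(4, Pow(12, 2)), Add(Rational(-3, 2), -1000)) = Mul(Mul(4, 144), Rational(-2003, 2)) = Mul(576, Rational(-2003, 2)) = -576864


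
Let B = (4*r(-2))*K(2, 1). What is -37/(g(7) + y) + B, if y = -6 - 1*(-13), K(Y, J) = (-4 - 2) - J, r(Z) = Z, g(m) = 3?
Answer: 523/10 ≈ 52.300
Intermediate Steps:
K(Y, J) = -6 - J
y = 7 (y = -6 + 13 = 7)
B = 56 (B = (4*(-2))*(-6 - 1*1) = -8*(-6 - 1) = -8*(-7) = 56)
-37/(g(7) + y) + B = -37/(3 + 7) + 56 = -37/10 + 56 = 523/10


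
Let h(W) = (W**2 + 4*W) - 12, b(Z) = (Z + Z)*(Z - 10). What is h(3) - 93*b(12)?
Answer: -4455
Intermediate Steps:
b(Z) = 2*Z*(-10 + Z) (b(Z) = (2*Z)*(-10 + Z) = 2*Z*(-10 + Z))
h(W) = -12 + W**2 + 4*W
h(3) - 93*b(12) = (-12 + 3**2 + 4*3) - 186*12*(-10 + 12) = (-12 + 9 + 12) - 186*12*2 = 9 - 93*48 = 9 - 4464 = -4455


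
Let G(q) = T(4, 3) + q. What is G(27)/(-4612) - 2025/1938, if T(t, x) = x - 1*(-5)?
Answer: -1567855/1489676 ≈ -1.0525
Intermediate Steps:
T(t, x) = 5 + x (T(t, x) = x + 5 = 5 + x)
G(q) = 8 + q (G(q) = (5 + 3) + q = 8 + q)
G(27)/(-4612) - 2025/1938 = (8 + 27)/(-4612) - 2025/1938 = 35*(-1/4612) - 2025*1/1938 = -35/4612 - 675/646 = -1567855/1489676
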